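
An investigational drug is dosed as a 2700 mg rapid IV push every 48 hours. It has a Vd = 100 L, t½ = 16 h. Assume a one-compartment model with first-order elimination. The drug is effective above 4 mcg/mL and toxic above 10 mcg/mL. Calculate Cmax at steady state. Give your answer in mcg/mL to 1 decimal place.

τ = 48 h = 3 half-lives, so f = (1/2)^3 = 0.125.
Accumulation ratio R = 1/(1 − f) = 1/0.875 = 8/7.
Single-dose peak C₀ = D/Vd = 2700/100 = 27 mcg/mL.
Steady-state peak Cmax,ss = C₀·R = 27 × 8/7 ≈ 30.857 mcg/mL.
Peak 30.9 mcg/mL vs MTC 10 mcg/mL: exceeds toxic threshold.

30.9 mcg/mL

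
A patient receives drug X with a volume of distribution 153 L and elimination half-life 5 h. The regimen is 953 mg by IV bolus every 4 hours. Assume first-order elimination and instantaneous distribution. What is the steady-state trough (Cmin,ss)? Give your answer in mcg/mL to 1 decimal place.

τ/t½ = 4/5 ≈ 0.8, so fraction remaining f = (1/2)^(4/5) ≈ 0.5743.
At steady state, accumulation factor R = 1/(1 − e^(−kτ)) ≈ 2.3491.
Each bolus raises the concentration by D/Vd = 953/153 ≈ 6.229 mcg/mL.
Steady-state peak Cmax,ss = C₀·R ≈ 6.229 × 2.3491 ≈ 14.633 mcg/mL.
Steady-state trough Cmin,ss = Cmax,ss·f ≈ 14.633 × 0.5743 ≈ 8.404 mcg/mL.

8.4 mcg/mL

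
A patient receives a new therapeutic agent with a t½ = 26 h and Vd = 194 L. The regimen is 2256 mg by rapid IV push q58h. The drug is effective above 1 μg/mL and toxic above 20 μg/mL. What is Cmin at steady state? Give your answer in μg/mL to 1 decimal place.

τ/t½ = 58/26 ≈ 2.2308, so fraction remaining f = (1/2)^(58/26) ≈ 0.2130.
Accumulation ratio R = 1/(1 − f) ≈ 1/0.7870 ≈ 1.2706.
Each bolus raises the concentration by D/Vd = 2256/194 ≈ 11.629 μg/mL.
Cmax,ss = C₀/(1 − f) ≈ 11.629/0.7870 ≈ 14.776 μg/mL.
Steady-state trough Cmin,ss = Cmax,ss·f ≈ 14.776 × 0.2130 ≈ 3.147 μg/mL.
Trough 3.1 μg/mL vs MEC 1 μg/mL: adequate.

3.1 μg/mL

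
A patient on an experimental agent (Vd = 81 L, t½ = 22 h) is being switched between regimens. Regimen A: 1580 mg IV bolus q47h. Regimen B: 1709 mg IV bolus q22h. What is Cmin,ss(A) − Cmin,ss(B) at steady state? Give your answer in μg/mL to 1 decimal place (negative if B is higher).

Regimen A: f = (1/2)^(47/22) ≈ 0.2275; Cmin,ss = (1580/81)·f/(1−f) ≈ 5.745 μg/mL.
Regimen B: f = (1/2)^(22/22) ≈ 0.5000; Cmin,ss = (1709/81)·f/(1−f) ≈ 21.099 μg/mL.
Difference ≈ 5.745 − 21.099 ≈ -15.354 μg/mL.

-15.4 μg/mL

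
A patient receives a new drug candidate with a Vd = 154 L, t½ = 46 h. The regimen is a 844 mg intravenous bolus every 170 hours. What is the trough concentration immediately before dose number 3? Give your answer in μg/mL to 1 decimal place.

f = (1/2)^(τ/t½) = (1/2)^(170/46) ≈ 0.0772.
C₀ = D/Vd = 844/154 ≈ 5.481 μg/mL.
Before the 3rd dose, 2 doses have been given. Superposition: Cmin = C₀·(f + f²).
≈ 5.481 × (0.0772 + 0.0060) ≈ 5.481 × 0.0832 ≈ 0.456 μg/mL.

0.5 μg/mL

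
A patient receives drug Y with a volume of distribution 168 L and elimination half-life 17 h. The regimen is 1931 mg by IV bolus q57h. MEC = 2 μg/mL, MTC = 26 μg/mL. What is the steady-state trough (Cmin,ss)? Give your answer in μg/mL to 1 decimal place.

1.2 μg/mL

k = ln2/t½ = ln2/17 ≈ 0.040773 h⁻¹; fraction remaining f = e^(−kτ) = e^(−0.040773×57) ≈ 0.0979.
Single-dose peak C₀ = D/Vd = 1931/168 ≈ 11.494 μg/mL.
Steady-state trough Cmin,ss = C₀·f/(1−f) ≈ 11.494 × 0.0979/0.9021 ≈ 1.247 μg/mL.
Trough 1.2 μg/mL vs MEC 2 μg/mL: subtherapeutic.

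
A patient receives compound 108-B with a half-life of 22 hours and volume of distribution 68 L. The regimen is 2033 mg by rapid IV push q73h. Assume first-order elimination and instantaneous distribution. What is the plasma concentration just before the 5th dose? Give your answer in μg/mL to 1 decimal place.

f = (1/2)^(τ/t½) = (1/2)^(73/22) ≈ 0.1003.
C₀ = D/Vd = 2033/68 ≈ 29.897 μg/mL.
Before the 5th dose, 4 doses have been given. Superposition: Cmin = C₀·(f + f² + … + f^4).
≈ 29.897 × (0.1003 + 0.0101 + 0.0010 + 0.0001) ≈ 29.897 × 0.1115 ≈ 3.334 μg/mL.

3.3 μg/mL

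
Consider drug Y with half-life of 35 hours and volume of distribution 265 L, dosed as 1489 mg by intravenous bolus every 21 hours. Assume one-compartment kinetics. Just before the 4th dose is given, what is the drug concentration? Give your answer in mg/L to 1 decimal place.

f = (1/2)^(τ/t½) = (1/2)^(21/35) ≈ 0.6598.
C₀ = D/Vd = 1489/265 ≈ 5.619 mg/L.
Before the 4th dose, 3 doses have been given. Superposition: Cmin = C₀·(f + f² + … + f^3).
≈ 5.619 × (0.6598 + 0.4353 + 0.2872) ≈ 5.619 × 1.3823 ≈ 7.767 mg/L.

7.8 mg/L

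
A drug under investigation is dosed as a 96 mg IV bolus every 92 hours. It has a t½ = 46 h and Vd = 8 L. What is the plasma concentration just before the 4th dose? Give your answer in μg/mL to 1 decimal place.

f = (1/2)^(τ/t½) = (1/2)^(92/46) ≈ 0.2500.
C₀ = D/Vd = 96/8 ≈ 12.000 μg/mL.
Before the 4th dose, 3 doses have been given. Superposition: Cmin = C₀·(f + f² + … + f^3).
≈ 12.000 × (0.2500 + 0.0625 + 0.0156) ≈ 12.000 × 0.3281 ≈ 3.937 μg/mL.

3.9 μg/mL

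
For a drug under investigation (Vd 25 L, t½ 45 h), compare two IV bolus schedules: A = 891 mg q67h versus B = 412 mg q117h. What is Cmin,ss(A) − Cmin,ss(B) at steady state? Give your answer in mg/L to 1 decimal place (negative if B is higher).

16.5 mg/L

Regimen A: f = (1/2)^(67/45) ≈ 0.3563; Cmin,ss = (891/25)·f/(1−f) ≈ 19.727 mg/L.
Regimen B: f = (1/2)^(117/45) ≈ 0.1649; Cmin,ss = (412/25)·f/(1−f) ≈ 3.254 mg/L.
Difference ≈ 19.727 − 3.254 ≈ 16.473 mg/L.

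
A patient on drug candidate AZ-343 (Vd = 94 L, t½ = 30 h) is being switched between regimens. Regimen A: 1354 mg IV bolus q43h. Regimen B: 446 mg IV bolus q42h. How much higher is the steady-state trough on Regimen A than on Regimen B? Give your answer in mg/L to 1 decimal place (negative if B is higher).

Regimen A: f = (1/2)^(43/30) ≈ 0.3703; Cmin,ss = (1354/94)·f/(1−f) ≈ 8.471 mg/L.
Regimen B: f = (1/2)^(42/30) ≈ 0.3789; Cmin,ss = (446/94)·f/(1−f) ≈ 2.894 mg/L.
Difference ≈ 8.471 − 2.894 ≈ 5.577 mg/L.

5.6 mg/L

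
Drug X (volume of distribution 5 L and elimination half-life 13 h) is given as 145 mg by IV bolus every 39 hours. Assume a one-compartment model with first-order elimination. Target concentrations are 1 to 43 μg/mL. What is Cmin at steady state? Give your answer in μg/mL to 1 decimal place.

The dosing interval is 3 half-lives, so f = 2^(−3) = 0.125.
Accumulation ratio R = 1/(1 − f) = 1/0.875 = 8/7.
Single-dose peak C₀ = D/Vd = 145/5 = 29 μg/mL.
Steady-state peak Cmax,ss = C₀·R = 29 × 8/7 ≈ 33.143 μg/mL.
Steady-state trough Cmin,ss = Cmax,ss·f ≈ 33.143 × 0.125 ≈ 4.143 μg/mL.
Trough 4.1 μg/mL vs MEC 1 μg/mL: adequate.

4.1 μg/mL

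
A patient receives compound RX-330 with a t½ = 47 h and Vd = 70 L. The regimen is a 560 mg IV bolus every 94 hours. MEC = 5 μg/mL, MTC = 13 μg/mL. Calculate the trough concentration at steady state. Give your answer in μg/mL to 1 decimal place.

2.7 μg/mL

The dosing interval is 2 half-lives, so f = 2^(−2) = 0.25.
Accumulation ratio R = 1/(1 − f) = 1/0.75 = 4/3.
Single-dose peak C₀ = D/Vd = 560/70 = 8 μg/mL.
Steady-state peak Cmax,ss = C₀·R = 8 × 4/3 ≈ 10.667 μg/mL.
Steady-state trough Cmin,ss = Cmax,ss·f ≈ 10.667 × 0.25 ≈ 2.667 μg/mL.
Trough 2.7 μg/mL vs MEC 5 μg/mL: subtherapeutic.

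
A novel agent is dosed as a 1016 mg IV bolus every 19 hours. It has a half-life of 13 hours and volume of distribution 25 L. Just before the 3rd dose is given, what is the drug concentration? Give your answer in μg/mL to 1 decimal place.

f = (1/2)^(τ/t½) = (1/2)^(19/13) ≈ 0.3631.
C₀ = D/Vd = 1016/25 ≈ 40.640 μg/mL.
Before the 3rd dose, 2 doses have been given. Superposition: Cmin = C₀·(f + f²).
≈ 40.640 × (0.3631 + 0.1318) ≈ 40.640 × 0.4949 ≈ 20.113 μg/mL.

20.1 μg/mL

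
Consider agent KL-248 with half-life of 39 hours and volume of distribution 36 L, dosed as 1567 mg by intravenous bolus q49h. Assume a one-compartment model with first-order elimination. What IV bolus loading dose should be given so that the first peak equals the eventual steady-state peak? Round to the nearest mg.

f = (1/2)^(49/39) ≈ 0.418584; accumulation ratio R = 1/(1−f) ≈ 1.71994.
Loading dose to hit Cmax,ss on first dose: D_load = D_maint·R ≈ 1567 × 1.71994 ≈ 2695.15 mg.

2695 mg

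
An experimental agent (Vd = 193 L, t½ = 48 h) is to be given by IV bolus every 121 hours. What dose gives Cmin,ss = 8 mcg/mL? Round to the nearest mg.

τ/t½ = 121/48 ≈ 2.5208, so f = (1/2)^(121/48) ≈ 0.174242.
Cmin,ss = (D/Vd)·f/(1−f), so D = Cmin,ss·Vd·(1−f)/f.
D = 8 × 193 × (1−f)/f ≈ 8 × 193 × 4.73914 ≈ 7317.23 mg.

7317 mg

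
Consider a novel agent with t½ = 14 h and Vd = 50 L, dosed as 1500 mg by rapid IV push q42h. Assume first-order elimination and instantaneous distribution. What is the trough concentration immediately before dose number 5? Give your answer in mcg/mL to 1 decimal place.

f = (1/2)^(τ/t½) = (1/2)^(42/14) ≈ 0.1250.
C₀ = D/Vd = 1500/50 ≈ 30.000 mcg/mL.
Before the 5th dose, 4 doses have been given. Superposition: Cmin = C₀·(f + f² + … + f^4).
≈ 30.000 × (0.1250 + 0.0156 + 0.0020 + 0.0002) ≈ 30.000 × 0.1428 ≈ 4.284 mcg/mL.

4.3 mcg/mL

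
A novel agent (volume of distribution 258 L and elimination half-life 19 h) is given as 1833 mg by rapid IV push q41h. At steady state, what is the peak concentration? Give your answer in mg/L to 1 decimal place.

9.2 mg/L

τ/t½ = 41/19 ≈ 2.1579, so fraction remaining f = (1/2)^(41/19) ≈ 0.2241.
At steady state, accumulation factor R = 1/(1 − e^(−kτ)) ≈ 1.2888.
Single-dose peak C₀ = D/Vd = 1833/258 ≈ 7.105 mg/L.
Steady-state peak Cmax,ss = C₀·R ≈ 7.105 × 1.2888 ≈ 9.157 mg/L.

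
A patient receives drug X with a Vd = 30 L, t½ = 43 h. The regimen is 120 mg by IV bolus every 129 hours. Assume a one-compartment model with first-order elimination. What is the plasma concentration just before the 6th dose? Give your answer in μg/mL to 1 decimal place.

f = (1/2)^(τ/t½) = (1/2)^(129/43) ≈ 0.1250.
C₀ = D/Vd = 120/30 ≈ 4.000 μg/mL.
Before the 6th dose, 5 doses have been given. Superposition: Cmin = C₀·(f + f² + … + f^5).
≈ 4.000 × (0.1250 + 0.0156 + 0.0020 + 0.0002 + 0.0000) ≈ 4.000 × 0.1428 ≈ 0.571 μg/mL.

0.6 μg/mL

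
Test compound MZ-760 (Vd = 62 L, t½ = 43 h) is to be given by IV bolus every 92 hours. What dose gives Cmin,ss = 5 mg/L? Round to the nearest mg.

τ/t½ = 92/43 ≈ 2.1395, so f = (1/2)^(92/43) ≈ 0.226953.
Cmin,ss = (D/Vd)·f/(1−f), so D = Cmin,ss·Vd·(1−f)/f.
D = 5 × 62 × (1−f)/f ≈ 5 × 62 × 3.40620 ≈ 1055.92 mg.

1056 mg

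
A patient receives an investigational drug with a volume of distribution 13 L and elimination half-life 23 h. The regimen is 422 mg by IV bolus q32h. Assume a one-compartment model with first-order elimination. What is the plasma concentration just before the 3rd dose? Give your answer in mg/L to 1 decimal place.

17.1 mg/L

f = (1/2)^(τ/t½) = (1/2)^(32/23) ≈ 0.3812.
C₀ = D/Vd = 422/13 ≈ 32.462 mg/L.
Before the 3rd dose, 2 doses have been given. Superposition: Cmin = C₀·(f + f²).
≈ 32.462 × (0.3812 + 0.1453) ≈ 32.462 × 0.5265 ≈ 17.091 mg/L.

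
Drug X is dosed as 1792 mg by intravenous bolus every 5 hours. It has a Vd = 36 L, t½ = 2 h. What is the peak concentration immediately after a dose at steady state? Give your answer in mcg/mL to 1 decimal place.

τ/t½ = 5/2 ≈ 2.5, so fraction remaining f = (1/2)^(5/2) ≈ 0.1768.
Accumulation ratio R = 1/(1 − f) ≈ 1/0.8232 ≈ 1.2148.
Each bolus raises the concentration by D/Vd = 1792/36 ≈ 49.778 mcg/mL.
Steady-state peak Cmax,ss = C₀·R ≈ 49.778 × 1.2148 ≈ 60.470 mcg/mL.

60.5 mcg/mL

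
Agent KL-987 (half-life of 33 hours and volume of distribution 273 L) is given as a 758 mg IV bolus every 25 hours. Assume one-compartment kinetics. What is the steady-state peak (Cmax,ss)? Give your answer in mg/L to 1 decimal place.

k = ln2/t½ = ln2/33 ≈ 0.021004 h⁻¹; fraction remaining f = e^(−kτ) = e^(−0.021004×25) ≈ 0.5915.
Accumulation ratio R = 1/(1 − f) ≈ 1/0.4085 ≈ 2.4480.
Single-dose peak C₀ = D/Vd = 758/273 ≈ 2.777 mg/L.
Steady-state peak Cmax,ss = C₀·R ≈ 2.777 × 2.4480 ≈ 6.798 mg/L.

6.8 mg/L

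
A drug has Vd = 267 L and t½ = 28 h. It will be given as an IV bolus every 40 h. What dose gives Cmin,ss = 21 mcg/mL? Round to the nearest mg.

τ/t½ = 40/28 ≈ 1.4286, so f = (1/2)^(40/28) ≈ 0.371499.
Cmin,ss = (D/Vd)·f/(1−f), so D = Cmin,ss·Vd·(1−f)/f.
D = 21 × 267 × (1−f)/f ≈ 21 × 267 × 1.69180 ≈ 9485.92 mg.

9486 mg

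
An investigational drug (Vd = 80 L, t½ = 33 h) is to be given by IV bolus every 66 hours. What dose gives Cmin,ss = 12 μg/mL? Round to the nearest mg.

τ/t½ = 66/33 ≈ 2, so f = (1/2)^(66/33) ≈ 0.250000.
Cmin,ss = (D/Vd)·f/(1−f), so D = Cmin,ss·Vd·(1−f)/f.
D = 12 × 80 × (1−f)/f ≈ 12 × 80 × 3.00000 ≈ 2880.00 mg.

2880 mg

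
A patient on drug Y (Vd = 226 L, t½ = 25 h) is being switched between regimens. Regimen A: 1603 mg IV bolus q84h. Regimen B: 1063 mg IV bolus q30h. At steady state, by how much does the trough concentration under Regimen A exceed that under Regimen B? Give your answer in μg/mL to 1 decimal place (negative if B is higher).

Regimen A: f = (1/2)^(84/25) ≈ 0.0974; Cmin,ss = (1603/226)·f/(1−f) ≈ 0.765 μg/mL.
Regimen B: f = (1/2)^(30/25) ≈ 0.4353; Cmin,ss = (1063/226)·f/(1−f) ≈ 3.626 μg/mL.
Difference ≈ 0.765 − 3.626 ≈ -2.861 μg/mL.

-2.9 μg/mL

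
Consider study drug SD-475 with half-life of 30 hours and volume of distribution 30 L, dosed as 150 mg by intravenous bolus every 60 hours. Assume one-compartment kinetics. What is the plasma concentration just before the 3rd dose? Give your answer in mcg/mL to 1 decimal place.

1.6 mcg/mL

f = (1/2)^(τ/t½) = (1/2)^(60/30) ≈ 0.2500.
C₀ = D/Vd = 150/30 ≈ 5.000 mcg/mL.
Before the 3rd dose, 2 doses have been given. Superposition: Cmin = C₀·(f + f²).
≈ 5.000 × (0.2500 + 0.0625) ≈ 5.000 × 0.3125 ≈ 1.562 mcg/mL.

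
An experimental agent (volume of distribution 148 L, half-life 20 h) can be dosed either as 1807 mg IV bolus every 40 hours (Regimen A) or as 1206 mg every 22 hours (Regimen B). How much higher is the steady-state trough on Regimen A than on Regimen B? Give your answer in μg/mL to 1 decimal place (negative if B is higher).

-3.1 μg/mL

Regimen A: f = (1/2)^(40/20) ≈ 0.2500; Cmin,ss = (1807/148)·f/(1−f) ≈ 4.070 μg/mL.
Regimen B: f = (1/2)^(22/20) ≈ 0.4665; Cmin,ss = (1206/148)·f/(1−f) ≈ 7.125 μg/mL.
Difference ≈ 4.070 − 7.125 ≈ -3.055 μg/mL.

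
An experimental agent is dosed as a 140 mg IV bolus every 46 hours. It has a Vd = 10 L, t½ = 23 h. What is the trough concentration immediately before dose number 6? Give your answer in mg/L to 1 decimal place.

4.7 mg/L

f = (1/2)^(τ/t½) = (1/2)^(46/23) ≈ 0.2500.
C₀ = D/Vd = 140/10 ≈ 14.000 mg/L.
Before the 6th dose, 5 doses have been given. Superposition: Cmin = C₀·(f + f² + … + f^5).
≈ 14.000 × (0.2500 + 0.0625 + 0.0156 + 0.0039 + 0.0010) ≈ 14.000 × 0.3330 ≈ 4.662 mg/L.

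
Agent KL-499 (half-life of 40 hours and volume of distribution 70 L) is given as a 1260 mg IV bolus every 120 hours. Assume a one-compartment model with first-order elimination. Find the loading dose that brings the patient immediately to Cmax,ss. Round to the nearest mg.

f = (1/2)^(120/40) ≈ 0.125000; accumulation ratio R = 1/(1−f) ≈ 1.14286.
Loading dose to hit Cmax,ss on first dose: D_load = D_maint·R ≈ 1260 × 1.14286 ≈ 1440.00 mg.

1440 mg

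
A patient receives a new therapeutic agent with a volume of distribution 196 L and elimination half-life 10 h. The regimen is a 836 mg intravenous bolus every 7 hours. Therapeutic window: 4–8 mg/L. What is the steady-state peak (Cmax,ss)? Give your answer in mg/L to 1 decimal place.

τ/t½ = 7/10 ≈ 0.7, so fraction remaining f = (1/2)^(7/10) ≈ 0.6156.
Accumulation ratio R = 1/(1 − f) ≈ 1/0.3844 ≈ 2.6015.
Single-dose peak C₀ = D/Vd = 836/196 ≈ 4.265 mg/L.
Cmax,ss = C₀/(1 − f) ≈ 4.265/0.3844 ≈ 11.095 mg/L.
Peak 11.1 mg/L vs MTC 8 mg/L: exceeds toxic threshold.

11.1 mg/L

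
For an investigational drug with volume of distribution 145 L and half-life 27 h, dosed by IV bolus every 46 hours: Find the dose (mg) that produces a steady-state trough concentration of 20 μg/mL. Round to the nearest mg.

6546 mg

τ/t½ = 46/27 ≈ 1.7037, so f = (1/2)^(46/27) ≈ 0.306997.
Cmin,ss = (D/Vd)·f/(1−f), so D = Cmin,ss·Vd·(1−f)/f.
D = 20 × 145 × (1−f)/f ≈ 20 × 145 × 2.25736 ≈ 6546.34 mg.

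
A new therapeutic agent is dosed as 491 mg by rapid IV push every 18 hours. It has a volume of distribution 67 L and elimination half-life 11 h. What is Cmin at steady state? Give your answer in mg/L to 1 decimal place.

τ/t½ = 18/11 ≈ 1.6364, so fraction remaining f = (1/2)^(18/11) ≈ 0.3217.
Single-dose peak C₀ = D/Vd = 491/67 ≈ 7.328 mg/L.
Steady-state trough Cmin,ss = C₀·f/(1−f) ≈ 7.328 × 0.3217/0.6783 ≈ 3.475 mg/L.

3.5 mg/L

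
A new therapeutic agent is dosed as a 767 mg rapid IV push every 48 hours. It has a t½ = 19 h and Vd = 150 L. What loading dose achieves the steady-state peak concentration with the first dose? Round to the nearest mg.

f = (1/2)^(48/19) ≈ 0.173581; accumulation ratio R = 1/(1−f) ≈ 1.21004.
Loading dose to hit Cmax,ss on first dose: D_load = D_maint·R ≈ 767 × 1.21004 ≈ 928.10 mg.

928 mg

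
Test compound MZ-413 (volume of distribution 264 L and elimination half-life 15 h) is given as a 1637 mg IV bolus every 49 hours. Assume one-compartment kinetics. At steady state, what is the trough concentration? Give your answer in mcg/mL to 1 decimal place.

0.7 mcg/mL

Over one 49-h interval, 49/15 ≈ 3.2667 half-lives elapse, leaving f ≈ 0.1039 of each dose.
At steady state, accumulation factor R = 1/(1 − e^(−kτ)) ≈ 1.1159.
Each bolus raises the concentration by D/Vd = 1637/264 ≈ 6.201 mcg/mL.
Steady-state peak Cmax,ss = C₀·R ≈ 6.201 × 1.1159 ≈ 6.920 mcg/mL.
One interval later, Cmin,ss = Cmax,ss·e^(−kτ) ≈ 6.920 × 0.1039 ≈ 0.719 mcg/mL.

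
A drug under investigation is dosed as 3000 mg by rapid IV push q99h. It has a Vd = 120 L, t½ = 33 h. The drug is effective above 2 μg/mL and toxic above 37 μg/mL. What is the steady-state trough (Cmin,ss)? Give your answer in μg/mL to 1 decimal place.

3.6 μg/mL

τ = 99 h = 3 half-lives, so f = (1/2)^3 = 0.125.
Accumulation ratio R = 1/(1 − f) = 1/0.875 = 8/7.
Single-dose peak C₀ = D/Vd = 3000/120 = 25 μg/mL.
Steady-state peak Cmax,ss = C₀·R = 25 × 8/7 ≈ 28.571 μg/mL.
Steady-state trough Cmin,ss = Cmax,ss·f ≈ 28.571 × 0.125 ≈ 3.571 μg/mL.
Trough 3.6 μg/mL vs MEC 2 μg/mL: adequate.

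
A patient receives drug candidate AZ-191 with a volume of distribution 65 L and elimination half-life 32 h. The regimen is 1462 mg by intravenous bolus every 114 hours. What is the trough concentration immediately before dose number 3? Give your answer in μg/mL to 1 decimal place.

f = (1/2)^(τ/t½) = (1/2)^(114/32) ≈ 0.0846.
C₀ = D/Vd = 1462/65 ≈ 22.492 μg/mL.
Before the 3rd dose, 2 doses have been given. Superposition: Cmin = C₀·(f + f²).
≈ 22.492 × (0.0846 + 0.0072) ≈ 22.492 × 0.0918 ≈ 2.065 μg/mL.

2.1 μg/mL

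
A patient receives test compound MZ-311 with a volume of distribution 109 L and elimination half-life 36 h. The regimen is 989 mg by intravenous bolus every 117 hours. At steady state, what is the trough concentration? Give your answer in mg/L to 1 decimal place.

k = ln2/t½ = ln2/36 ≈ 0.019254 h⁻¹; fraction remaining f = e^(−kτ) = e^(−0.019254×117) ≈ 0.1051.
Each bolus raises the concentration by D/Vd = 989/109 ≈ 9.073 mg/L.
Steady-state trough Cmin,ss = C₀·f/(1−f) ≈ 9.073 × 0.1051/0.8949 ≈ 1.066 mg/L.

1.1 mg/L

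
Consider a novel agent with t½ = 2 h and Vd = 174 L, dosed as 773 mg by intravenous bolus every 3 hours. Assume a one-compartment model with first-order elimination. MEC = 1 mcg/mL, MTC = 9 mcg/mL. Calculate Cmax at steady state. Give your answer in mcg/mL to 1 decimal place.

6.9 mcg/mL

τ/t½ = 3/2 ≈ 1.5, so fraction remaining f = (1/2)^(3/2) ≈ 0.3536.
At steady state, accumulation factor R = 1/(1 − e^(−kτ)) ≈ 1.5470.
Each bolus raises the concentration by D/Vd = 773/174 ≈ 4.443 mcg/mL.
Cmax,ss = C₀/(1 − f) ≈ 4.443/0.6464 ≈ 6.873 mcg/mL.
Peak 6.9 mcg/mL vs MTC 9 mcg/mL: below toxic threshold.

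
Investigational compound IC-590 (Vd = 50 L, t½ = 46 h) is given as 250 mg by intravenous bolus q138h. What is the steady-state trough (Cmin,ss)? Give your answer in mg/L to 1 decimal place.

The dosing interval is 3 half-lives, so f = 2^(−3) = 0.125.
Accumulation ratio R = 1/(1 − f) = 1/0.875 = 8/7.
Single-dose peak C₀ = D/Vd = 250/50 = 5 mg/L.
Steady-state peak Cmax,ss = C₀·R = 5 × 8/7 ≈ 5.714 mg/L.
Steady-state trough Cmin,ss = Cmax,ss·f ≈ 5.714 × 0.125 ≈ 0.714 mg/L.

0.7 mg/L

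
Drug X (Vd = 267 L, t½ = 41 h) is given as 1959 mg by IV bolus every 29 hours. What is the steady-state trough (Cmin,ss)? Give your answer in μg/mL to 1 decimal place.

11.6 μg/mL

k = ln2/t½ = ln2/41 ≈ 0.016906 h⁻¹; fraction remaining f = e^(−kτ) = e^(−0.016906×29) ≈ 0.6125.
Accumulation ratio R = 1/(1 − f) ≈ 1/0.3875 ≈ 2.5806.
Single-dose peak C₀ = D/Vd = 1959/267 ≈ 7.337 μg/mL.
Steady-state peak Cmax,ss = C₀·R ≈ 7.337 × 2.5806 ≈ 18.934 μg/mL.
Steady-state trough Cmin,ss = Cmax,ss·f ≈ 18.934 × 0.6125 ≈ 11.597 μg/mL.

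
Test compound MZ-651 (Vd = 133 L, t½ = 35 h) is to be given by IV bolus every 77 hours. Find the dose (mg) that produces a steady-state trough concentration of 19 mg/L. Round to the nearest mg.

τ/t½ = 77/35 ≈ 2.2, so f = (1/2)^(77/35) ≈ 0.217638.
Cmin,ss = (D/Vd)·f/(1−f), so D = Cmin,ss·Vd·(1−f)/f.
D = 19 × 133 × (1−f)/f ≈ 19 × 133 × 3.59479 ≈ 9084.03 mg.

9084 mg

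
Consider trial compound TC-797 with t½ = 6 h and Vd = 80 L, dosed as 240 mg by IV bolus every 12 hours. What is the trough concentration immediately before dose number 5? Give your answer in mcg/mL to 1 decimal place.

f = (1/2)^(τ/t½) = (1/2)^(12/6) ≈ 0.2500.
C₀ = D/Vd = 240/80 ≈ 3.000 mcg/mL.
Before the 5th dose, 4 doses have been given. Superposition: Cmin = C₀·(f + f² + … + f^4).
≈ 3.000 × (0.2500 + 0.0625 + 0.0156 + 0.0039) ≈ 3.000 × 0.3320 ≈ 0.996 mcg/mL.

1.0 mcg/mL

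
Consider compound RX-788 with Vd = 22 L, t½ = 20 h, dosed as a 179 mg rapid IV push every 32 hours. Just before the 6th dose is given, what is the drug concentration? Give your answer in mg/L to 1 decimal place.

4.0 mg/L

f = (1/2)^(τ/t½) = (1/2)^(32/20) ≈ 0.3299.
C₀ = D/Vd = 179/22 ≈ 8.136 mg/L.
Before the 6th dose, 5 doses have been given. Superposition: Cmin = C₀·(f + f² + … + f^5).
≈ 8.136 × (0.3299 + 0.1088 + 0.0359 + 0.0118 + 0.0039) ≈ 8.136 × 0.4903 ≈ 3.989 mg/L.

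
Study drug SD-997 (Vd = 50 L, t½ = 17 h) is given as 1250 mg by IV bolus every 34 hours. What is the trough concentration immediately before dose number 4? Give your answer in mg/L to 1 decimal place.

f = (1/2)^(τ/t½) = (1/2)^(34/17) ≈ 0.2500.
C₀ = D/Vd = 1250/50 ≈ 25.000 mg/L.
Before the 4th dose, 3 doses have been given. Superposition: Cmin = C₀·(f + f² + … + f^3).
≈ 25.000 × (0.2500 + 0.0625 + 0.0156) ≈ 25.000 × 0.3281 ≈ 8.203 mg/L.

8.2 mg/L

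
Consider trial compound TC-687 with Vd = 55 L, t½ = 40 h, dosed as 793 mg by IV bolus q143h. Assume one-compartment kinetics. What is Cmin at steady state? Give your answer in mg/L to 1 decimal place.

Over one 143-h interval, 143/40 ≈ 3.575 half-lives elapse, leaving f ≈ 0.0839 of each dose.
At steady state, accumulation factor R = 1/(1 − e^(−kτ)) ≈ 1.0916.
Each bolus raises the concentration by D/Vd = 793/55 ≈ 14.418 mg/L.
Steady-state peak Cmax,ss = C₀·R ≈ 14.418 × 1.0916 ≈ 15.739 mg/L.
Steady-state trough Cmin,ss = Cmax,ss·f ≈ 15.739 × 0.0839 ≈ 1.321 mg/L.

1.3 mg/L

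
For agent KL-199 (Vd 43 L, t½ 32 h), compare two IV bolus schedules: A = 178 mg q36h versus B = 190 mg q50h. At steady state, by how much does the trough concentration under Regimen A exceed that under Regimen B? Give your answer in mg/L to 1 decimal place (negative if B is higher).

1.2 mg/L

Regimen A: f = (1/2)^(36/32) ≈ 0.4585; Cmin,ss = (178/43)·f/(1−f) ≈ 3.505 mg/L.
Regimen B: f = (1/2)^(50/32) ≈ 0.3386; Cmin,ss = (190/43)·f/(1−f) ≈ 2.262 mg/L.
Difference ≈ 3.505 − 2.262 ≈ 1.243 mg/L.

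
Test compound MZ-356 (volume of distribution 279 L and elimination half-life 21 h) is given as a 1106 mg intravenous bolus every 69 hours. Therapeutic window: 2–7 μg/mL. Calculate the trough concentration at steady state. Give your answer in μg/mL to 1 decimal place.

0.5 μg/mL

k = ln2/t½ = ln2/21 ≈ 0.033007 h⁻¹; fraction remaining f = e^(−kτ) = e^(−0.033007×69) ≈ 0.1025.
Accumulation ratio R = 1/(1 − f) ≈ 1/0.8975 ≈ 1.1142.
Each bolus raises the concentration by D/Vd = 1106/279 ≈ 3.964 μg/mL.
Cmax,ss = C₀/(1 − f) ≈ 3.964/0.8975 ≈ 4.417 μg/mL.
Steady-state trough Cmin,ss = Cmax,ss·f ≈ 4.417 × 0.1025 ≈ 0.453 μg/mL.
Trough 0.5 μg/mL vs MEC 2 μg/mL: subtherapeutic.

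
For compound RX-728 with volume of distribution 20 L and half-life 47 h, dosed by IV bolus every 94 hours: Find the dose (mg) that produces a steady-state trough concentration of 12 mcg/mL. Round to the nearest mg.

τ/t½ = 94/47 ≈ 2, so f = (1/2)^(94/47) ≈ 0.250000.
Cmin,ss = (D/Vd)·f/(1−f), so D = Cmin,ss·Vd·(1−f)/f.
D = 12 × 20 × (1−f)/f ≈ 12 × 20 × 3.00000 ≈ 720.00 mg.

720 mg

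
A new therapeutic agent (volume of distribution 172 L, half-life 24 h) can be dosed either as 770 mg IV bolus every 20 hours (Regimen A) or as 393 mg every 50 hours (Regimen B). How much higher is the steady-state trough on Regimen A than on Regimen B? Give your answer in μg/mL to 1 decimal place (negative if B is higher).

Regimen A: f = (1/2)^(20/24) ≈ 0.5612; Cmin,ss = (770/172)·f/(1−f) ≈ 5.725 μg/mL.
Regimen B: f = (1/2)^(50/24) ≈ 0.2360; Cmin,ss = (393/172)·f/(1−f) ≈ 0.706 μg/mL.
Difference ≈ 5.725 − 0.706 ≈ 5.019 μg/mL.

5.0 μg/mL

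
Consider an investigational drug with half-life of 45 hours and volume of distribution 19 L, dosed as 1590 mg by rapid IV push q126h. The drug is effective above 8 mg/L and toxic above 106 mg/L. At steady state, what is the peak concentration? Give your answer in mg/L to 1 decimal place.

97.7 mg/L

τ/t½ = 126/45 ≈ 2.8, so fraction remaining f = (1/2)^(126/45) ≈ 0.1436.
Accumulation ratio R = 1/(1 − f) ≈ 1/0.8564 ≈ 1.1677.
Single-dose peak C₀ = D/Vd = 1590/19 ≈ 83.684 mg/L.
Steady-state peak Cmax,ss = C₀·R ≈ 83.684 × 1.1677 ≈ 97.718 mg/L.
Peak 97.7 mg/L vs MTC 106 mg/L: below toxic threshold.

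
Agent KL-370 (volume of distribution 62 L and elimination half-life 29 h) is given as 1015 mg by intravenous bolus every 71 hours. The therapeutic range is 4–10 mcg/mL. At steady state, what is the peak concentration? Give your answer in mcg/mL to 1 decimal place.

20.0 mcg/mL

Over one 71-h interval, 71/29 ≈ 2.4483 half-lives elapse, leaving f ≈ 0.1832 of each dose.
Accumulation ratio R = 1/(1 − f) ≈ 1/0.8168 ≈ 1.2243.
Single-dose peak C₀ = D/Vd = 1015/62 ≈ 16.371 mcg/mL.
Steady-state peak Cmax,ss = C₀·R ≈ 16.371 × 1.2243 ≈ 20.043 mcg/mL.
Peak 20.0 mcg/mL vs MTC 10 mcg/mL: exceeds toxic threshold.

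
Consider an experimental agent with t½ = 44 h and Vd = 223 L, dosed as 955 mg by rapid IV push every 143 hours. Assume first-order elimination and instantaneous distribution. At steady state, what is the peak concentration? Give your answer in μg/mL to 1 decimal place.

4.8 μg/mL

τ/t½ = 143/44 ≈ 3.25, so fraction remaining f = (1/2)^(143/44) ≈ 0.1051.
Accumulation ratio R = 1/(1 − f) ≈ 1/0.8949 ≈ 1.1174.
Each bolus raises the concentration by D/Vd = 955/223 ≈ 4.283 μg/mL.
Steady-state peak Cmax,ss = C₀·R ≈ 4.283 × 1.1174 ≈ 4.786 μg/mL.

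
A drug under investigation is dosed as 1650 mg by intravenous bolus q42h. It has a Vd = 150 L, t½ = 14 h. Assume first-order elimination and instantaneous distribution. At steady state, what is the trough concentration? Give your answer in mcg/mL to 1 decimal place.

The dosing interval is 3 half-lives, so f = 2^(−3) = 0.125.
Accumulation ratio R = 1/(1 − f) = 1/0.875 = 8/7.
Single-dose peak C₀ = D/Vd = 1650/150 = 11 mcg/mL.
Steady-state peak Cmax,ss = C₀·R = 11 × 8/7 ≈ 12.571 mcg/mL.
Steady-state trough Cmin,ss = Cmax,ss·f ≈ 12.571 × 0.125 ≈ 1.571 mcg/mL.

1.6 mcg/mL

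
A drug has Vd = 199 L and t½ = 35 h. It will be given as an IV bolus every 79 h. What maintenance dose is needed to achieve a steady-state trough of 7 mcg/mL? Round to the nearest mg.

τ/t½ = 79/35 ≈ 2.2571, so f = (1/2)^(79/35) ≈ 0.209186.
Cmin,ss = (D/Vd)·f/(1−f), so D = Cmin,ss·Vd·(1−f)/f.
D = 7 × 199 × (1−f)/f ≈ 7 × 199 × 3.78043 ≈ 5266.14 mg.

5266 mg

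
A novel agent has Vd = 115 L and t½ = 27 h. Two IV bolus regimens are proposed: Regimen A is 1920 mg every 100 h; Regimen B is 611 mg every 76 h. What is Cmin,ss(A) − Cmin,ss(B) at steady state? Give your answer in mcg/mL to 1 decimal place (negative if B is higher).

Regimen A: f = (1/2)^(100/27) ≈ 0.0767; Cmin,ss = (1920/115)·f/(1−f) ≈ 1.387 mcg/mL.
Regimen B: f = (1/2)^(76/27) ≈ 0.1421; Cmin,ss = (611/115)·f/(1−f) ≈ 0.880 mcg/mL.
Difference ≈ 1.387 − 0.880 ≈ 0.507 mcg/mL.

0.5 mcg/mL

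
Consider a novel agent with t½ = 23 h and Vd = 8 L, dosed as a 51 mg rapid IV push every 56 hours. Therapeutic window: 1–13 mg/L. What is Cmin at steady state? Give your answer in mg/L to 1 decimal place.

1.4 mg/L

Over one 56-h interval, 56/23 ≈ 2.4348 half-lives elapse, leaving f ≈ 0.1850 of each dose.
Each bolus raises the concentration by D/Vd = 51/8 ≈ 6.375 mg/L.
Steady-state trough Cmin,ss = C₀·f/(1−f) ≈ 6.375 × 0.1850/0.8150 ≈ 1.447 mg/L.
Trough 1.4 mg/L vs MEC 1 mg/L: adequate.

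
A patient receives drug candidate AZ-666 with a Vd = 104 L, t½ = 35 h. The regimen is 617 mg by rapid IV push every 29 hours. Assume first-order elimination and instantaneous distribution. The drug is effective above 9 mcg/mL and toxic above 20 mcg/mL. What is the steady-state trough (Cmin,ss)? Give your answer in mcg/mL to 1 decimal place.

7.6 mcg/mL

k = ln2/t½ = ln2/35 ≈ 0.019804 h⁻¹; fraction remaining f = e^(−kτ) = e^(−0.019804×29) ≈ 0.5631.
Accumulation ratio R = 1/(1 − f) ≈ 1/0.4369 ≈ 2.2889.
Each bolus raises the concentration by D/Vd = 617/104 ≈ 5.933 mcg/mL.
Steady-state peak Cmax,ss = C₀·R ≈ 5.933 × 2.2889 ≈ 13.580 mcg/mL.
One interval later, Cmin,ss = Cmax,ss·e^(−kτ) ≈ 13.580 × 0.5631 ≈ 7.647 mcg/mL.
Trough 7.6 mcg/mL vs MEC 9 mcg/mL: subtherapeutic.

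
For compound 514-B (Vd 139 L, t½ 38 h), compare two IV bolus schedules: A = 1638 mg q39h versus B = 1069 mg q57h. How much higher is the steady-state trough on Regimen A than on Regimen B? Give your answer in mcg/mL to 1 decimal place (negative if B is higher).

Regimen A: f = (1/2)^(39/38) ≈ 0.4910; Cmin,ss = (1638/139)·f/(1−f) ≈ 11.367 mcg/mL.
Regimen B: f = (1/2)^(57/38) ≈ 0.3536; Cmin,ss = (1069/139)·f/(1−f) ≈ 4.207 mcg/mL.
Difference ≈ 11.367 − 4.207 ≈ 7.160 mcg/mL.

7.2 mcg/mL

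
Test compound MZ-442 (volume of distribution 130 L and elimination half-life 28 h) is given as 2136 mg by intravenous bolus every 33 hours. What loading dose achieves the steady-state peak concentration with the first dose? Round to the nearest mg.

f = (1/2)^(33/28) ≈ 0.441789; accumulation ratio R = 1/(1−f) ≈ 1.79144.
Loading dose to hit Cmax,ss on first dose: D_load = D_maint·R ≈ 2136 × 1.79144 ≈ 3826.52 mg.

3827 mg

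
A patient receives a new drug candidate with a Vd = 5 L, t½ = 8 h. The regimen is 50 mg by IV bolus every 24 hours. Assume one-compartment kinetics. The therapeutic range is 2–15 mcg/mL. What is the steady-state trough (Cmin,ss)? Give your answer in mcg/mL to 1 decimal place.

τ = 24 h = 3 half-lives, so f = (1/2)^3 = 0.125.
Accumulation ratio R = 1/(1 − f) = 1/0.875 = 8/7.
Single-dose peak C₀ = D/Vd = 50/5 = 10 mcg/mL.
Steady-state peak Cmax,ss = C₀·R = 10 × 8/7 ≈ 11.429 mcg/mL.
Steady-state trough Cmin,ss = Cmax,ss·f ≈ 11.429 × 0.125 ≈ 1.429 mcg/mL.
Trough 1.4 mcg/mL vs MEC 2 mcg/mL: subtherapeutic.

1.4 mcg/mL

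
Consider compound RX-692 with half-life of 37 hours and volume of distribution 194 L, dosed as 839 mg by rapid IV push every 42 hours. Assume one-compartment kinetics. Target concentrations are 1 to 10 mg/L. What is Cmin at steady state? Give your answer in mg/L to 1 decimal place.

3.6 mg/L

k = ln2/t½ = ln2/37 ≈ 0.018734 h⁻¹; fraction remaining f = e^(−kτ) = e^(−0.018734×42) ≈ 0.4553.
Accumulation ratio R = 1/(1 − f) ≈ 1/0.5447 ≈ 1.8359.
Each bolus raises the concentration by D/Vd = 839/194 ≈ 4.325 mg/L.
Steady-state peak Cmax,ss = C₀·R ≈ 4.325 × 1.8359 ≈ 7.940 mg/L.
One interval later, Cmin,ss = Cmax,ss·e^(−kτ) ≈ 7.940 × 0.4553 ≈ 3.615 mg/L.
Trough 3.6 mg/L vs MEC 1 mg/L: adequate.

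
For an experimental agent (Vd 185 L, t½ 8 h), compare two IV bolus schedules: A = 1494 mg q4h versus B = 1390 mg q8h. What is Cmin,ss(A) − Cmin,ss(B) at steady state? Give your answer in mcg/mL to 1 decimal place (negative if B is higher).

12.0 mcg/mL

Regimen A: f = (1/2)^(4/8) ≈ 0.7071; Cmin,ss = (1494/185)·f/(1−f) ≈ 19.496 mcg/mL.
Regimen B: f = (1/2)^(8/8) ≈ 0.5000; Cmin,ss = (1390/185)·f/(1−f) ≈ 7.514 mcg/mL.
Difference ≈ 19.496 − 7.514 ≈ 11.982 mcg/mL.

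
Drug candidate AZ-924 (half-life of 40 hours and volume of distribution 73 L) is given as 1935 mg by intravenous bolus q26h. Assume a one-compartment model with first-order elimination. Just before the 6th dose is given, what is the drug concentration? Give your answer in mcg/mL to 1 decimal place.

41.7 mcg/mL

f = (1/2)^(τ/t½) = (1/2)^(26/40) ≈ 0.6373.
C₀ = D/Vd = 1935/73 ≈ 26.507 mcg/mL.
Before the 6th dose, 5 doses have been given. Superposition: Cmin = C₀·(f + f² + … + f^5).
≈ 26.507 × (0.6373 + 0.4062 + 0.2588 + 0.1650 + 0.1051) ≈ 26.507 × 1.5724 ≈ 41.680 mcg/mL.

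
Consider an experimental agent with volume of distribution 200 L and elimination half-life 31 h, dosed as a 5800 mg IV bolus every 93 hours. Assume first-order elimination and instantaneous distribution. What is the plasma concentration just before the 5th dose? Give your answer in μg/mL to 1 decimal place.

f = (1/2)^(τ/t½) = (1/2)^(93/31) ≈ 0.1250.
C₀ = D/Vd = 5800/200 ≈ 29.000 μg/mL.
Before the 5th dose, 4 doses have been given. Superposition: Cmin = C₀·(f + f² + … + f^4).
≈ 29.000 × (0.1250 + 0.0156 + 0.0020 + 0.0002) ≈ 29.000 × 0.1428 ≈ 4.141 μg/mL.

4.1 μg/mL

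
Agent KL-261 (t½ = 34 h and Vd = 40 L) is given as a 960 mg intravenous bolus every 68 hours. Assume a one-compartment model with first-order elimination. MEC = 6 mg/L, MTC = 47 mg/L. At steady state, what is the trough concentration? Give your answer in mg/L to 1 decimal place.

The dosing interval is 2 half-lives, so f = 2^(−2) = 0.25.
At steady state, R = 1/(1 − 0.25) = 4/3.
Single-dose peak C₀ = D/Vd = 960/40 = 24 mg/L.
Steady-state peak Cmax,ss = C₀·R = 24 × 4/3 ≈ 32.000 mg/L.
Steady-state trough Cmin,ss = Cmax,ss·f ≈ 32.000 × 0.25 ≈ 8.000 mg/L.
Trough 8.0 mg/L vs MEC 6 mg/L: adequate.

8.0 mg/L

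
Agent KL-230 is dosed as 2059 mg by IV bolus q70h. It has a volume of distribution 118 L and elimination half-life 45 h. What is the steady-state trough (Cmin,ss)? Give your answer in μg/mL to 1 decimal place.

Over one 70-h interval, 70/45 ≈ 1.5556 half-lives elapse, leaving f ≈ 0.3402 of each dose.
At steady state, accumulation factor R = 1/(1 − e^(−kτ)) ≈ 1.5156.
Each bolus raises the concentration by D/Vd = 2059/118 ≈ 17.449 μg/mL.
Cmax,ss = C₀/(1 − f) ≈ 17.449/0.6598 ≈ 26.446 μg/mL.
One interval later, Cmin,ss = Cmax,ss·e^(−kτ) ≈ 26.446 × 0.3402 ≈ 8.997 μg/mL.

9.0 μg/mL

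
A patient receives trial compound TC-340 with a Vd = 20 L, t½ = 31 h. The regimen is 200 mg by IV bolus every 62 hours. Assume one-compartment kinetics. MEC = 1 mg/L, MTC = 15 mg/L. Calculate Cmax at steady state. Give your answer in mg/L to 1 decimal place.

13.3 mg/L

The dosing interval is 2 half-lives, so f = 2^(−2) = 0.25.
At steady state, R = 1/(1 − 0.25) = 4/3.
Single-dose peak C₀ = D/Vd = 200/20 = 10 mg/L.
Steady-state peak Cmax,ss = C₀·R = 10 × 4/3 ≈ 13.333 mg/L.
Peak 13.3 mg/L vs MTC 15 mg/L: below toxic threshold.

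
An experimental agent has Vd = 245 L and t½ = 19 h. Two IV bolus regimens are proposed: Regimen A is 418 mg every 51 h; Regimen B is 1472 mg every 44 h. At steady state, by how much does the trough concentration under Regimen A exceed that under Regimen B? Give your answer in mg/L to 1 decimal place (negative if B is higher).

-1.2 mg/L

Regimen A: f = (1/2)^(51/19) ≈ 0.1556; Cmin,ss = (418/245)·f/(1−f) ≈ 0.314 mg/L.
Regimen B: f = (1/2)^(44/19) ≈ 0.2009; Cmin,ss = (1472/245)·f/(1−f) ≈ 1.510 mg/L.
Difference ≈ 0.314 − 1.510 ≈ -1.196 mg/L.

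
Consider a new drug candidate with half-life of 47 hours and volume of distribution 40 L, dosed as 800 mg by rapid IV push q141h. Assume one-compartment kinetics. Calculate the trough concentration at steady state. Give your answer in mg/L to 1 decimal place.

2.9 mg/L

The dosing interval is 3 half-lives, so f = 2^(−3) = 0.125.
Accumulation ratio R = 1/(1 − f) = 1/0.875 = 8/7.
Single-dose peak C₀ = D/Vd = 800/40 = 20 mg/L.
Steady-state peak Cmax,ss = C₀·R = 20 × 8/7 ≈ 22.857 mg/L.
Steady-state trough Cmin,ss = Cmax,ss·f ≈ 22.857 × 0.125 ≈ 2.857 mg/L.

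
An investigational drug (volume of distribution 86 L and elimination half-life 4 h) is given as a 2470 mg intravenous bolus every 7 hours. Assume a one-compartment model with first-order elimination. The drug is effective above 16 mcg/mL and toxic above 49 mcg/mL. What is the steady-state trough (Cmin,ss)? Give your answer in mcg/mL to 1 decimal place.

12.2 mcg/mL

Over one 7-h interval, 7/4 ≈ 1.75 half-lives elapse, leaving f ≈ 0.2973 of each dose.
Accumulation ratio R = 1/(1 − f) ≈ 1/0.7027 ≈ 1.4231.
Each bolus raises the concentration by D/Vd = 2470/86 ≈ 28.721 mcg/mL.
Cmax,ss = C₀/(1 − f) ≈ 28.721/0.7027 ≈ 40.872 mcg/mL.
One interval later, Cmin,ss = Cmax,ss·e^(−kτ) ≈ 40.872 × 0.2973 ≈ 12.151 mcg/mL.
Trough 12.2 mcg/mL vs MEC 16 mcg/mL: subtherapeutic.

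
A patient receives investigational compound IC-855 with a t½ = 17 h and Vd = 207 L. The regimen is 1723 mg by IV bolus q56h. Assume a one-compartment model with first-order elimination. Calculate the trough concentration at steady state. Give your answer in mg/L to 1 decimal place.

0.9 mg/L

k = ln2/t½ = ln2/17 ≈ 0.040773 h⁻¹; fraction remaining f = e^(−kτ) = e^(−0.040773×56) ≈ 0.1019.
Accumulation ratio R = 1/(1 − f) ≈ 1/0.8981 ≈ 1.1135.
Single-dose peak C₀ = D/Vd = 1723/207 ≈ 8.324 mg/L.
Cmax,ss = C₀/(1 − f) ≈ 8.324/0.8981 ≈ 9.268 mg/L.
Steady-state trough Cmin,ss = Cmax,ss·f ≈ 9.268 × 0.1019 ≈ 0.944 mg/L.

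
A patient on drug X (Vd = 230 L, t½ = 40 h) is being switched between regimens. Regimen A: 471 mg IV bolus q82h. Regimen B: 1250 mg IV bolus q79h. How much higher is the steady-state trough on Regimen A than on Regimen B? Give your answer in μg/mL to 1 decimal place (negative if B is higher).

-1.2 μg/mL

Regimen A: f = (1/2)^(82/40) ≈ 0.2415; Cmin,ss = (471/230)·f/(1−f) ≈ 0.652 μg/mL.
Regimen B: f = (1/2)^(79/40) ≈ 0.2544; Cmin,ss = (1250/230)·f/(1−f) ≈ 1.854 μg/mL.
Difference ≈ 0.652 − 1.854 ≈ -1.202 μg/mL.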